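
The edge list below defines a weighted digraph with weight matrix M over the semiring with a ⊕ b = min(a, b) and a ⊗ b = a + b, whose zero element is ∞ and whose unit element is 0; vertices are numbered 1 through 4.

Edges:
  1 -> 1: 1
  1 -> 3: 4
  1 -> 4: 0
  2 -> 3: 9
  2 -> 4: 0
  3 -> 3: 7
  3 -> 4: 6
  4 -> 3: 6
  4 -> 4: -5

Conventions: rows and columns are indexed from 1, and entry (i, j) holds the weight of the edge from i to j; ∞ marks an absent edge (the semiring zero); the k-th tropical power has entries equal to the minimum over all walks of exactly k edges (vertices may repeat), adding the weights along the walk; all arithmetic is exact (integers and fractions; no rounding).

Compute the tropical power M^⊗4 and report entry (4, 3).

M^⊗2:
  [2, ∞, 5, -5]
  [∞, ∞, 6, -5]
  [∞, ∞, 12, 1]
  [∞, ∞, 1, -10]
M^⊗3:
  [3, ∞, 1, -10]
  [∞, ∞, 1, -10]
  [∞, ∞, 7, -4]
  [∞, ∞, -4, -15]
M^⊗4:
  [4, ∞, -4, -15]
  [∞, ∞, -4, -15]
  [∞, ∞, 2, -9]
  [∞, ∞, -9, -20]
Key observation: the optimum is the walk 4->4->4->4->3, with weight (-5) + (-5) + (-5) + 6 = -9.
Optimal value attained by: walk 4->4->4->4->3.
Answer: (M^⊗4)[4][3] = -9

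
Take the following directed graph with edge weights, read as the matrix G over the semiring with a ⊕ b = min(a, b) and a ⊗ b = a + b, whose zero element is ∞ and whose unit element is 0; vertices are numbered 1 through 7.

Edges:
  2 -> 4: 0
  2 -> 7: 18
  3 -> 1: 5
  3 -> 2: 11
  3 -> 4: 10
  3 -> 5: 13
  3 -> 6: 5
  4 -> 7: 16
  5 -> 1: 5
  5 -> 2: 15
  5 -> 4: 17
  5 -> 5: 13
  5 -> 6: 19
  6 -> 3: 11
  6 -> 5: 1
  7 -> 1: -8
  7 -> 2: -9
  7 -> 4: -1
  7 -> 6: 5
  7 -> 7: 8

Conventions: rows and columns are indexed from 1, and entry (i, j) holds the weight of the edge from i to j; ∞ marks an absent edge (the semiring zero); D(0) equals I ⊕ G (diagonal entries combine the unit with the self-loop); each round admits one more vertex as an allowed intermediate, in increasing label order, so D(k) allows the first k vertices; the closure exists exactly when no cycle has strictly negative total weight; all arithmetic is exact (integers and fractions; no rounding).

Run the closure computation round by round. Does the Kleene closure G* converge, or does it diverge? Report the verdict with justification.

D(0):
  [0, ∞, ∞, ∞, ∞, ∞, ∞]
  [∞, 0, ∞, 0, ∞, ∞, 18]
  [5, 11, 0, 10, 13, 5, ∞]
  [∞, ∞, ∞, 0, ∞, ∞, 16]
  [5, 15, ∞, 17, 0, 19, ∞]
  [∞, ∞, 11, ∞, 1, 0, ∞]
  [-8, -9, ∞, -1, ∞, 5, 0]
D(1):
  [0, ∞, ∞, ∞, ∞, ∞, ∞]
  [∞, 0, ∞, 0, ∞, ∞, 18]
  [5, 11, 0, 10, 13, 5, ∞]
  [∞, ∞, ∞, 0, ∞, ∞, 16]
  [5, 15, ∞, 17, 0, 19, ∞]
  [∞, ∞, 11, ∞, 1, 0, ∞]
  [-8, -9, ∞, -1, ∞, 5, 0]
D(2):
  [0, ∞, ∞, ∞, ∞, ∞, ∞]
  [∞, 0, ∞, 0, ∞, ∞, 18]
  [5, 11, 0, 10, 13, 5, 29]
  [∞, ∞, ∞, 0, ∞, ∞, 16]
  [5, 15, ∞, 15, 0, 19, 33]
  [∞, ∞, 11, ∞, 1, 0, ∞]
  [-8, -9, ∞, -9, ∞, 5, 0]
D(3):
  [0, ∞, ∞, ∞, ∞, ∞, ∞]
  [∞, 0, ∞, 0, ∞, ∞, 18]
  [5, 11, 0, 10, 13, 5, 29]
  [∞, ∞, ∞, 0, ∞, ∞, 16]
  [5, 15, ∞, 15, 0, 19, 33]
  [16, 22, 11, 21, 1, 0, 40]
  [-8, -9, ∞, -9, ∞, 5, 0]
D(4):
  [0, ∞, ∞, ∞, ∞, ∞, ∞]
  [∞, 0, ∞, 0, ∞, ∞, 16]
  [5, 11, 0, 10, 13, 5, 26]
  [∞, ∞, ∞, 0, ∞, ∞, 16]
  [5, 15, ∞, 15, 0, 19, 31]
  [16, 22, 11, 21, 1, 0, 37]
  [-8, -9, ∞, -9, ∞, 5, 0]
D(5):
  [0, ∞, ∞, ∞, ∞, ∞, ∞]
  [∞, 0, ∞, 0, ∞, ∞, 16]
  [5, 11, 0, 10, 13, 5, 26]
  [∞, ∞, ∞, 0, ∞, ∞, 16]
  [5, 15, ∞, 15, 0, 19, 31]
  [6, 16, 11, 16, 1, 0, 32]
  [-8, -9, ∞, -9, ∞, 5, 0]
D(6):
  [0, ∞, ∞, ∞, ∞, ∞, ∞]
  [∞, 0, ∞, 0, ∞, ∞, 16]
  [5, 11, 0, 10, 6, 5, 26]
  [∞, ∞, ∞, 0, ∞, ∞, 16]
  [5, 15, 30, 15, 0, 19, 31]
  [6, 16, 11, 16, 1, 0, 32]
  [-8, -9, 16, -9, 6, 5, 0]
D(7):
  [0, ∞, ∞, ∞, ∞, ∞, ∞]
  [8, 0, 32, 0, 22, 21, 16]
  [5, 11, 0, 10, 6, 5, 26]
  [8, 7, 32, 0, 22, 21, 16]
  [5, 15, 30, 15, 0, 19, 31]
  [6, 16, 11, 16, 1, 0, 32]
  [-8, -9, 16, -9, 6, 5, 0]
Key observation: every diagonal entry stays at the unit through all rounds, so no improving cycle exists.
Answer: CONVERGES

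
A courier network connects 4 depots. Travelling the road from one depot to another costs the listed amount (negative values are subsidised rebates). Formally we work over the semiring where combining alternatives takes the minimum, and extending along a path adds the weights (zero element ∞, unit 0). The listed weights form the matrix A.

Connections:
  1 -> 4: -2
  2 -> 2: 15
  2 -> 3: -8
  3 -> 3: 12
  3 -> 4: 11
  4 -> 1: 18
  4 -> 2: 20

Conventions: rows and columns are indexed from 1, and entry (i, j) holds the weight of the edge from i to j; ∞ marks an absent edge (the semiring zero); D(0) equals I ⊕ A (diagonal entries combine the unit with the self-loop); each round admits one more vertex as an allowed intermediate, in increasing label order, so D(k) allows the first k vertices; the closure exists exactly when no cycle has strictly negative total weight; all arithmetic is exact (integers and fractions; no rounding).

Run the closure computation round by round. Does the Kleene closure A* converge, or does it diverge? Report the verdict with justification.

D(0):
  [0, ∞, ∞, -2]
  [∞, 0, -8, ∞]
  [∞, ∞, 0, 11]
  [18, 20, ∞, 0]
D(1):
  [0, ∞, ∞, -2]
  [∞, 0, -8, ∞]
  [∞, ∞, 0, 11]
  [18, 20, ∞, 0]
D(2):
  [0, ∞, ∞, -2]
  [∞, 0, -8, ∞]
  [∞, ∞, 0, 11]
  [18, 20, 12, 0]
D(3):
  [0, ∞, ∞, -2]
  [∞, 0, -8, 3]
  [∞, ∞, 0, 11]
  [18, 20, 12, 0]
D(4):
  [0, 18, 10, -2]
  [21, 0, -8, 3]
  [29, 31, 0, 11]
  [18, 20, 12, 0]
Key observation: every diagonal entry stays at the unit through all rounds, so no improving cycle exists.
Answer: CONVERGES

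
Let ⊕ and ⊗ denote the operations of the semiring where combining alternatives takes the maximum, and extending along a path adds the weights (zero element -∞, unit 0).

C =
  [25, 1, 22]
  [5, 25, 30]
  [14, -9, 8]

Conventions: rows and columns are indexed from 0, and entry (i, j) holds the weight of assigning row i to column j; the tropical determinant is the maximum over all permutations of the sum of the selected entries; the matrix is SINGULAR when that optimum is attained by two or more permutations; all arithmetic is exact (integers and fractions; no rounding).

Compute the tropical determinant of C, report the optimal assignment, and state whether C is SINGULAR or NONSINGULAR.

σ = (0, 1, 2): 25 + 25 + 8 = 58
σ = (0, 2, 1): 25 + 30 + (-9) = 46
σ = (1, 0, 2): 1 + 5 + 8 = 14
σ = (1, 2, 0): 1 + 30 + 14 = 45
σ = (2, 0, 1): 22 + 5 + (-9) = 18
σ = (2, 1, 0): 22 + 25 + 14 = 61
Optimal value attained by: σ = (2, 1, 0).
Answer: det⊕(C) = 61; verdict: NONSINGULAR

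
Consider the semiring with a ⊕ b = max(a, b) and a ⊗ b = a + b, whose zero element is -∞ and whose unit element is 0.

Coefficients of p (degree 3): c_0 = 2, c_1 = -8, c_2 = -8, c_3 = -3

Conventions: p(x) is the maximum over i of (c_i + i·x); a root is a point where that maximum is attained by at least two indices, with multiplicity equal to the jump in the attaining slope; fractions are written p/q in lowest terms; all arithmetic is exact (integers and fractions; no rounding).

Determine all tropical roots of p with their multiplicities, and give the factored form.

hull edge (i=0, c=2) to (i=3, c=-3): slope -5/3, span 3
Factored form: p(x) = -3 ⊗ (x ⊕ 5/3) ⊗ (x ⊕ 5/3) ⊗ (x ⊕ 5/3)
Answer: roots = 5/3 (mult 3)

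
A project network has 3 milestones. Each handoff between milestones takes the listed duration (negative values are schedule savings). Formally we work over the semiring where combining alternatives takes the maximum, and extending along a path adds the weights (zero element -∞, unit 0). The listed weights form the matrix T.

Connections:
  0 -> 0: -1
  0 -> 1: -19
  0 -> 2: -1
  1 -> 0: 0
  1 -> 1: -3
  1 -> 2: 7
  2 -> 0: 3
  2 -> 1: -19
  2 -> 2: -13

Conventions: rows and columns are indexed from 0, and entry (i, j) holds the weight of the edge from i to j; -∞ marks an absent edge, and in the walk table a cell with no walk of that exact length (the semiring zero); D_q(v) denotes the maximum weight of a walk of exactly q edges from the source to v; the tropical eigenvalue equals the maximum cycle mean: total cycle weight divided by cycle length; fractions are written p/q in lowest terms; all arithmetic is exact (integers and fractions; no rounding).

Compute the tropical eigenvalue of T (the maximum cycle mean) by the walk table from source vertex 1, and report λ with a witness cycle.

q=0: [-∞, 0, -∞]
q=1: [0, -3, 7]
q=2: [10, -6, 4]
q=3: [9, -9, 9]
Optimal cycle mean attained by: cycle 0->2->0, total (-1) + 3, length 2.
Answer: λ = 1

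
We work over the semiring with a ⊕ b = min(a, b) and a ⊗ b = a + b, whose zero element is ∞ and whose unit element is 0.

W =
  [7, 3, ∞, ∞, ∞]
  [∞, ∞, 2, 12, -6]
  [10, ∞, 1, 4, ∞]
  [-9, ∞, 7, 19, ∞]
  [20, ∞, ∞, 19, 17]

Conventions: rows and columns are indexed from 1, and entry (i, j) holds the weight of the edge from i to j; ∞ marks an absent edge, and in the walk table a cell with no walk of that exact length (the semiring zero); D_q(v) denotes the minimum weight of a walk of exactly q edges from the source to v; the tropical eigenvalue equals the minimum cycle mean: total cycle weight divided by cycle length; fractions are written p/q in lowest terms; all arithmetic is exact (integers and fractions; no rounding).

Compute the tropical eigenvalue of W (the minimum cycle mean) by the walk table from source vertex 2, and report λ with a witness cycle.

q=0: [∞, 0, ∞, ∞, ∞]
q=1: [∞, ∞, 2, 12, -6]
q=2: [3, ∞, 3, 6, 11]
q=3: [-3, 6, 4, 7, 28]
q=4: [-2, 0, 5, 8, 0]
q=5: [-1, 1, 2, 9, -6]
Optimal cycle mean attained by: cycle 1->2->3->4->1, total 3 + 2 + 4 + (-9), length 4.
Answer: λ = 0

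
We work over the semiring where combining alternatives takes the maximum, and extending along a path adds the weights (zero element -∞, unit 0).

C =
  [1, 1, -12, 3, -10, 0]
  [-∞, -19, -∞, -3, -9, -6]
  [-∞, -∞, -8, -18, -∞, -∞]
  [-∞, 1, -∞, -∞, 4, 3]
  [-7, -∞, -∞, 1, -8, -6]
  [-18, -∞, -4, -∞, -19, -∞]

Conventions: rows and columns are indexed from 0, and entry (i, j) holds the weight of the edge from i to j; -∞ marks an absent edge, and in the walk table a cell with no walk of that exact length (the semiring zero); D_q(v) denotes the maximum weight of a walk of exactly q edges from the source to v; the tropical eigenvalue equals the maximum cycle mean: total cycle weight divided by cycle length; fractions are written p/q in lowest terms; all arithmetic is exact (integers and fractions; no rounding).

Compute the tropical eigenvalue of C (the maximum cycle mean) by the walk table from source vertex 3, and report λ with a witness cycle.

q=0: [-∞, -∞, -∞, 0, -∞, -∞]
q=1: [-∞, 1, -∞, -∞, 4, 3]
q=2: [-3, -18, -1, 5, -4, -2]
q=3: [-2, 6, -6, 0, 9, 8]
q=4: [2, 1, 4, 10, 4, 3]
q=5: [3, 11, -1, 5, 14, 13]
q=6: [7, 6, 9, 15, 9, 8]
Optimal cycle mean attained by: cycle 3->4->3, total 4 + 1, length 2.
Answer: λ = 5/2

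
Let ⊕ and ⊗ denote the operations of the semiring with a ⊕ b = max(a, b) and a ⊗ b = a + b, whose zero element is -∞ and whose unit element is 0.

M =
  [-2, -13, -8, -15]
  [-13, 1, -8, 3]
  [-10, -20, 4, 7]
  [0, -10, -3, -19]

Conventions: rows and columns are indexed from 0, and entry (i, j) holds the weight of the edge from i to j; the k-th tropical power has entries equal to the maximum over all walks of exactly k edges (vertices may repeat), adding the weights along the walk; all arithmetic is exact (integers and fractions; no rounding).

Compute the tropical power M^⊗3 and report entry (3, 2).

M^⊗2:
  [-4, -12, -4, -1]
  [3, 2, 0, 4]
  [7, -3, 8, 11]
  [-2, -9, 1, 4]
M^⊗3:
  [-1, -11, 0, 3]
  [4, 3, 4, 7]
  [11, 1, 12, 15]
  [4, -6, 5, 8]
Key observation: the optimum is the walk 3->2->2->2, with weight (-3) + 4 + 4 = 5.
Optimal value attained by: walk 3->2->2->2.
Answer: (M^⊗3)[3][2] = 5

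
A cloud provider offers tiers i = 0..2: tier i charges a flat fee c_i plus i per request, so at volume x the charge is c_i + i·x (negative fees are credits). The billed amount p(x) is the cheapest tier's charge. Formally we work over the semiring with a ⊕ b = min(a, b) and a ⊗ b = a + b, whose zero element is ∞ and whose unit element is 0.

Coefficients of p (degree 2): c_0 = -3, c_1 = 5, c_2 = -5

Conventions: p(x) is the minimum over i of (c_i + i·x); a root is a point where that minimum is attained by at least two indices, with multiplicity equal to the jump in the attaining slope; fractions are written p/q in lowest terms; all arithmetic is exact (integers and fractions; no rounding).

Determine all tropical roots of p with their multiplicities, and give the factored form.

hull edge (i=0, c=-3) to (i=2, c=-5): slope -1, span 2
Factored form: p(x) = -5 ⊗ (x ⊕ 1) ⊗ (x ⊕ 1)
Answer: roots = 1 (mult 2)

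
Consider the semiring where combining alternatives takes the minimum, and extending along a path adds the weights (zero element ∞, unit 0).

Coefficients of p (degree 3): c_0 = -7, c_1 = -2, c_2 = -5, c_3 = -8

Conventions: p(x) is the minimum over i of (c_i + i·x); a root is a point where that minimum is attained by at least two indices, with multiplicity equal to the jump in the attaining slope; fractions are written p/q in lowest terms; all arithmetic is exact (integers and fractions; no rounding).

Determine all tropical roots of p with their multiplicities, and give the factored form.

hull edge (i=0, c=-7) to (i=3, c=-8): slope -1/3, span 3
Factored form: p(x) = -8 ⊗ (x ⊕ 1/3) ⊗ (x ⊕ 1/3) ⊗ (x ⊕ 1/3)
Answer: roots = 1/3 (mult 3)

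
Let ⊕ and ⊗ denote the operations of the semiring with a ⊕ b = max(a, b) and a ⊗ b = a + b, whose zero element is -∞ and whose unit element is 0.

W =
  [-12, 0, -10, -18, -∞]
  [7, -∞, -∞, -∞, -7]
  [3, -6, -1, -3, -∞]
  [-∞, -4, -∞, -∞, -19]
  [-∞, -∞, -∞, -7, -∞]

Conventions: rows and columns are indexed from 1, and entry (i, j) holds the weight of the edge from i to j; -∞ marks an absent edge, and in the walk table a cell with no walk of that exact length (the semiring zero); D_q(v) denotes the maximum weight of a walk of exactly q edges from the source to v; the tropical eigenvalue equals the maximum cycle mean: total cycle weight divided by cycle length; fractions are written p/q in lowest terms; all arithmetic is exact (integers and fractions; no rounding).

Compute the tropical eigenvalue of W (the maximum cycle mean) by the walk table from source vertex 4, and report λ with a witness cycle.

q=0: [-∞, -∞, -∞, 0, -∞]
q=1: [-∞, -4, -∞, -∞, -19]
q=2: [3, -∞, -∞, -26, -11]
q=3: [-9, 3, -7, -15, -45]
q=4: [10, -9, -8, -10, -4]
q=5: [-2, 10, 0, -8, -16]
Optimal cycle mean attained by: cycle 1->2->1, total 0 + 7, length 2.
Answer: λ = 7/2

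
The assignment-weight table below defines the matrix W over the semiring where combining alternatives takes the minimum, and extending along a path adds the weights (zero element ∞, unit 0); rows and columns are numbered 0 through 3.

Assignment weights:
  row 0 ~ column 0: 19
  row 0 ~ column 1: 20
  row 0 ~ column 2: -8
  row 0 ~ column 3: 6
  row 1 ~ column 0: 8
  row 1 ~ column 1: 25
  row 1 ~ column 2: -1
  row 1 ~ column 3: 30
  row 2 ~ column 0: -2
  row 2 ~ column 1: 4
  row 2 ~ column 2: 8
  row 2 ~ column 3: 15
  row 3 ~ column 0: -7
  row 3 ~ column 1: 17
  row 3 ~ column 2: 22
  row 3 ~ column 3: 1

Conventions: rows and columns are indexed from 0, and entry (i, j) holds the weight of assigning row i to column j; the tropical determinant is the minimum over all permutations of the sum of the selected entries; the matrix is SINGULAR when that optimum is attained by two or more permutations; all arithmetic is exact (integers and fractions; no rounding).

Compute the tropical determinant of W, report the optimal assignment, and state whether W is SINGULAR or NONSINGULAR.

σ = (0, 1, 2, 3): 19 + 25 + 8 + 1 = 53
σ = (0, 1, 3, 2): 19 + 25 + 15 + 22 = 81
σ = (0, 2, 1, 3): 19 + (-1) + 4 + 1 = 23
σ = (0, 2, 3, 1): 19 + (-1) + 15 + 17 = 50
σ = (0, 3, 1, 2): 19 + 30 + 4 + 22 = 75
σ = (0, 3, 2, 1): 19 + 30 + 8 + 17 = 74
σ = (1, 0, 2, 3): 20 + 8 + 8 + 1 = 37
σ = (1, 0, 3, 2): 20 + 8 + 15 + 22 = 65
σ = (1, 2, 0, 3): 20 + (-1) + (-2) + 1 = 18
σ = (1, 2, 3, 0): 20 + (-1) + 15 + (-7) = 27
σ = (1, 3, 0, 2): 20 + 30 + (-2) + 22 = 70
σ = (1, 3, 2, 0): 20 + 30 + 8 + (-7) = 51
σ = (2, 0, 1, 3): (-8) + 8 + 4 + 1 = 5
σ = (2, 0, 3, 1): (-8) + 8 + 15 + 17 = 32
σ = (2, 1, 0, 3): (-8) + 25 + (-2) + 1 = 16
σ = (2, 1, 3, 0): (-8) + 25 + 15 + (-7) = 25
σ = (2, 3, 0, 1): (-8) + 30 + (-2) + 17 = 37
σ = (2, 3, 1, 0): (-8) + 30 + 4 + (-7) = 19
σ = (3, 0, 1, 2): 6 + 8 + 4 + 22 = 40
σ = (3, 0, 2, 1): 6 + 8 + 8 + 17 = 39
σ = (3, 1, 0, 2): 6 + 25 + (-2) + 22 = 51
σ = (3, 1, 2, 0): 6 + 25 + 8 + (-7) = 32
σ = (3, 2, 0, 1): 6 + (-1) + (-2) + 17 = 20
σ = (3, 2, 1, 0): 6 + (-1) + 4 + (-7) = 2
Optimal value attained by: σ = (3, 2, 1, 0).
Answer: det⊕(W) = 2; verdict: NONSINGULAR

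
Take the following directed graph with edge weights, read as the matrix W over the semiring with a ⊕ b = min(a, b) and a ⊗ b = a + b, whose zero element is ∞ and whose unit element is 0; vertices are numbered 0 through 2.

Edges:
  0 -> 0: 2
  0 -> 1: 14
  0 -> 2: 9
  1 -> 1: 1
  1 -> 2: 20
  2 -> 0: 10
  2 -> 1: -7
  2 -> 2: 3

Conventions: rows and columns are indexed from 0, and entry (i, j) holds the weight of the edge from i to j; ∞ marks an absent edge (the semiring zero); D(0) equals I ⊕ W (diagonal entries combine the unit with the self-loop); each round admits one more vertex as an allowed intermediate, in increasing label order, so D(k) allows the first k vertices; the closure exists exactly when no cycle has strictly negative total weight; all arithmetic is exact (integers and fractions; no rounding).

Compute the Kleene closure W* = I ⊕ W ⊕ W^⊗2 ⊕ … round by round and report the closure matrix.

D(0):
  [0, 14, 9]
  [∞, 0, 20]
  [10, -7, 0]
D(1):
  [0, 14, 9]
  [∞, 0, 20]
  [10, -7, 0]
D(2):
  [0, 14, 9]
  [∞, 0, 20]
  [10, -7, 0]
D(3):
  [0, 2, 9]
  [30, 0, 20]
  [10, -7, 0]
Answer: W* = [[0, 2, 9], [30, 0, 20], [10, -7, 0]]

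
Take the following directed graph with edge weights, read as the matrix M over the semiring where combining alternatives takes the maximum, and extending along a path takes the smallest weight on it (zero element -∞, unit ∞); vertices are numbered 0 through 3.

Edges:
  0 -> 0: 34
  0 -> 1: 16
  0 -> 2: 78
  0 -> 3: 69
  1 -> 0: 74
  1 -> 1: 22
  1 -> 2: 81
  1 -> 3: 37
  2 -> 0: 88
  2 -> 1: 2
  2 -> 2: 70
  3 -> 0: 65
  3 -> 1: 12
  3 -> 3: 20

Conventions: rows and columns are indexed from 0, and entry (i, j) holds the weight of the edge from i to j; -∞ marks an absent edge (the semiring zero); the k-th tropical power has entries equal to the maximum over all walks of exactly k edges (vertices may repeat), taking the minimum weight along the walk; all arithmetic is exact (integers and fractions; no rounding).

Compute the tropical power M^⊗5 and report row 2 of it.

M^⊗2:
  [78, 16, 70, 34]
  [81, 22, 74, 69]
  [70, 16, 78, 69]
  [34, 16, 65, 65]
M^⊗3:
  [70, 16, 78, 69]
  [74, 22, 78, 69]
  [78, 16, 70, 69]
  [65, 16, 65, 34]
M^⊗4:
  [78, 16, 70, 69]
  [78, 22, 74, 69]
  [70, 16, 78, 69]
  [65, 16, 65, 65]
M^⊗5:
  [70, 16, 78, 69]
  [74, 22, 78, 69]
  [78, 16, 70, 69]
  [65, 16, 65, 65]
Answer: row 2 of M^⊗5 = [78, 16, 70, 69]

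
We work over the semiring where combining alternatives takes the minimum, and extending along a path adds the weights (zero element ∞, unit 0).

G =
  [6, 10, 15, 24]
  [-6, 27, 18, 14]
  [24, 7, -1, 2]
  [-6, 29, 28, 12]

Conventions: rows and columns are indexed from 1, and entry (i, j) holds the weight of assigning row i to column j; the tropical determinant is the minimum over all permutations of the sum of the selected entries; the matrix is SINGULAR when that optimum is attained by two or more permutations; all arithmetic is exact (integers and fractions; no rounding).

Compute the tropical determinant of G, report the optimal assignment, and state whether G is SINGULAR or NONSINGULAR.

σ = (1, 2, 3, 4): 6 + 27 + (-1) + 12 = 44
σ = (1, 2, 4, 3): 6 + 27 + 2 + 28 = 63
σ = (1, 3, 2, 4): 6 + 18 + 7 + 12 = 43
σ = (1, 3, 4, 2): 6 + 18 + 2 + 29 = 55
σ = (1, 4, 2, 3): 6 + 14 + 7 + 28 = 55
σ = (1, 4, 3, 2): 6 + 14 + (-1) + 29 = 48
σ = (2, 1, 3, 4): 10 + (-6) + (-1) + 12 = 15
σ = (2, 1, 4, 3): 10 + (-6) + 2 + 28 = 34
σ = (2, 3, 1, 4): 10 + 18 + 24 + 12 = 64
σ = (2, 3, 4, 1): 10 + 18 + 2 + (-6) = 24
σ = (2, 4, 1, 3): 10 + 14 + 24 + 28 = 76
σ = (2, 4, 3, 1): 10 + 14 + (-1) + (-6) = 17
σ = (3, 1, 2, 4): 15 + (-6) + 7 + 12 = 28
σ = (3, 1, 4, 2): 15 + (-6) + 2 + 29 = 40
σ = (3, 2, 1, 4): 15 + 27 + 24 + 12 = 78
σ = (3, 2, 4, 1): 15 + 27 + 2 + (-6) = 38
σ = (3, 4, 1, 2): 15 + 14 + 24 + 29 = 82
σ = (3, 4, 2, 1): 15 + 14 + 7 + (-6) = 30
σ = (4, 1, 2, 3): 24 + (-6) + 7 + 28 = 53
σ = (4, 1, 3, 2): 24 + (-6) + (-1) + 29 = 46
σ = (4, 2, 1, 3): 24 + 27 + 24 + 28 = 103
σ = (4, 2, 3, 1): 24 + 27 + (-1) + (-6) = 44
σ = (4, 3, 1, 2): 24 + 18 + 24 + 29 = 95
σ = (4, 3, 2, 1): 24 + 18 + 7 + (-6) = 43
Optimal value attained by: σ = (2, 1, 3, 4).
Answer: det⊕(G) = 15; verdict: NONSINGULAR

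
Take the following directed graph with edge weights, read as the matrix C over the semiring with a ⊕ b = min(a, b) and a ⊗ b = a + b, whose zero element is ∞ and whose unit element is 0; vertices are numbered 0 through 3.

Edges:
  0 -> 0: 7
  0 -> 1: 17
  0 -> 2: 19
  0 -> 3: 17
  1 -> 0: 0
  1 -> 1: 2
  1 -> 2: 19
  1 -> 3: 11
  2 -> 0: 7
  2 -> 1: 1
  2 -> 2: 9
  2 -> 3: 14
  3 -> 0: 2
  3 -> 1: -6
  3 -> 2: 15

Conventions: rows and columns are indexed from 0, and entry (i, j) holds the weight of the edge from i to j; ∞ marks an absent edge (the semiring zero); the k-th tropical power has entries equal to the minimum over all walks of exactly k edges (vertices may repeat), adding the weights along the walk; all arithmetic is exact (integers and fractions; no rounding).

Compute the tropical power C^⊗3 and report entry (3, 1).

C^⊗2:
  [14, 11, 26, 24]
  [2, 4, 19, 13]
  [1, 3, 18, 12]
  [-6, -4, 13, 5]
C^⊗3:
  [11, 13, 30, 22]
  [4, 6, 21, 15]
  [3, 5, 20, 14]
  [-4, -2, 13, 7]
Key observation: the optimum is the walk 3->1->1->1, with weight (-6) + 2 + 2 = -2.
Optimal value attained by: walk 3->1->1->1.
Answer: (C^⊗3)[3][1] = -2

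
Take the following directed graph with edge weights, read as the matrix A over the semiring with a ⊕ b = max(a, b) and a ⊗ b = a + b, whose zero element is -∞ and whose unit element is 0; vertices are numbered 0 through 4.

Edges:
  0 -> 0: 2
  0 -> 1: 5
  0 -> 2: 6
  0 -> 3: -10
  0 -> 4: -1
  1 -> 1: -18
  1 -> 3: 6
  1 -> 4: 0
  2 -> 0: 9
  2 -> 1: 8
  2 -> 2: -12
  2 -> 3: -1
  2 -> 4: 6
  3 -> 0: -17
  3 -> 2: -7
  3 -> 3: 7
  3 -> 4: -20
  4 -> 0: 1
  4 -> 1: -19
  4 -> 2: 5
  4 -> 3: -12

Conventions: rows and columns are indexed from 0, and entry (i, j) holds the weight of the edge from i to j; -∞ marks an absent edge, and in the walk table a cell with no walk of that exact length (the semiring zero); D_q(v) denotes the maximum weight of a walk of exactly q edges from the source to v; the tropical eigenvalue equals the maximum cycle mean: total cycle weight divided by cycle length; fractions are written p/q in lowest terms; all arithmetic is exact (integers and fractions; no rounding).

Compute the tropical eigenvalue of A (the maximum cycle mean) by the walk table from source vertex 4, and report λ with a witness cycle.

q=0: [-∞, -∞, -∞, -∞, 0]
q=1: [1, -19, 5, -12, -∞]
q=2: [14, 13, 7, 4, 11]
q=3: [16, 19, 20, 19, 13]
q=4: [29, 28, 22, 26, 26]
q=5: [31, 34, 35, 34, 28]
Optimal cycle mean attained by: cycle 0->2->0, total 6 + 9, length 2.
Answer: λ = 15/2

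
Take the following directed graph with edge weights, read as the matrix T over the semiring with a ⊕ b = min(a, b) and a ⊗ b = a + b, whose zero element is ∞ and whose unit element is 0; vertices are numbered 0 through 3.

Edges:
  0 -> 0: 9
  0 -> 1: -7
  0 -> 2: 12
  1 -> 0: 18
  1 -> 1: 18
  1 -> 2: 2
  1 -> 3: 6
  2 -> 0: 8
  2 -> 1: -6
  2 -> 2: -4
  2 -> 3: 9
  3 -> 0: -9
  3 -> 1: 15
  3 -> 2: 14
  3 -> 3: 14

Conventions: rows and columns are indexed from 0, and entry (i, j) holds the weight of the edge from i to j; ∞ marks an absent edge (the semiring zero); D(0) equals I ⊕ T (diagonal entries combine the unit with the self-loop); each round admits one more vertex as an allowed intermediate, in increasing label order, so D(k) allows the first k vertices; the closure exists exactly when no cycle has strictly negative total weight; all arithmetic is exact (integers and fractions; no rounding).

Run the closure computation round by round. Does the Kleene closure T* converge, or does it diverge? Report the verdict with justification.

Detection: at round 0, diagonal entry (2, 2) turns strictly negative.
Key observation: the cycle 2->2 has total weight (-4), which is strictly negative.
Answer: DIVERGES — negative cycle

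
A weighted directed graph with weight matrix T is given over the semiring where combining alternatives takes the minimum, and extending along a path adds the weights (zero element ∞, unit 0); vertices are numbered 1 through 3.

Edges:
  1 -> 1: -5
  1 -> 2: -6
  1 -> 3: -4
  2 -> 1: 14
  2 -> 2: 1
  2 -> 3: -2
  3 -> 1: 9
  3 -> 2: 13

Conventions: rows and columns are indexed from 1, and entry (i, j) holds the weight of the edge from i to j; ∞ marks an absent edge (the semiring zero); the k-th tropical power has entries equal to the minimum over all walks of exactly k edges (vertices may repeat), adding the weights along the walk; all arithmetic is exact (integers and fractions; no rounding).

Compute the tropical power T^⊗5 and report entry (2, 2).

T^⊗2:
  [-10, -11, -9]
  [7, 2, -1]
  [4, 3, 5]
T^⊗3:
  [-15, -16, -14]
  [2, 1, 0]
  [-1, -2, 0]
T^⊗4:
  [-20, -21, -19]
  [-3, -4, -2]
  [-6, -7, -5]
T^⊗5:
  [-25, -26, -24]
  [-8, -9, -7]
  [-11, -12, -10]
Key observation: the optimum is the walk 2->3->1->1->1->2, with weight (-2) + 9 + (-5) + (-5) + (-6) = -9.
Optimal value attained by: walk 2->3->1->1->1->2.
Answer: (T^⊗5)[2][2] = -9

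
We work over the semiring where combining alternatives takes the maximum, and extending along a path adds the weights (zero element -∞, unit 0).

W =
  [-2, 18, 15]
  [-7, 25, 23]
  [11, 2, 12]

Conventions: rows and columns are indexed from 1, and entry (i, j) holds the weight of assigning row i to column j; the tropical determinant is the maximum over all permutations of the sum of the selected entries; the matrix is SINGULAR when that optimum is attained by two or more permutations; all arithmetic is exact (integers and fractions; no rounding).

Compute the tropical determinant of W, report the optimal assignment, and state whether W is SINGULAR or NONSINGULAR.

σ = (1, 2, 3): (-2) + 25 + 12 = 35
σ = (1, 3, 2): (-2) + 23 + 2 = 23
σ = (2, 1, 3): 18 + (-7) + 12 = 23
σ = (2, 3, 1): 18 + 23 + 11 = 52
σ = (3, 1, 2): 15 + (-7) + 2 = 10
σ = (3, 2, 1): 15 + 25 + 11 = 51
Optimal value attained by: σ = (2, 3, 1).
Answer: det⊕(W) = 52; verdict: NONSINGULAR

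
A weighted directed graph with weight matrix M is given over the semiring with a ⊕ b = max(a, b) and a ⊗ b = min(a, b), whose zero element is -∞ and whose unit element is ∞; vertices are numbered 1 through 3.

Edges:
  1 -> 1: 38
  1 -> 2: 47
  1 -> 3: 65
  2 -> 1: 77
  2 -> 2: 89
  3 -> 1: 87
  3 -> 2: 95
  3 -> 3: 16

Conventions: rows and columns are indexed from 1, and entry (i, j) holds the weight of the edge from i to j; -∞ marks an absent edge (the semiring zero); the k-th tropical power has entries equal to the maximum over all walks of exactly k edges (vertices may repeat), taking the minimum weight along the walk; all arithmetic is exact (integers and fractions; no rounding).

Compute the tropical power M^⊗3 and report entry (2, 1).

M^⊗2:
  [65, 65, 38]
  [77, 89, 65]
  [77, 89, 65]
M^⊗3:
  [65, 65, 65]
  [77, 89, 65]
  [77, 89, 65]
Key observation: the optimum is the walk 2->2->2->1, with weight 89 min 89 min 77 = 77.
Optimal value attained by: walk 2->2->2->1.
Answer: (M^⊗3)[2][1] = 77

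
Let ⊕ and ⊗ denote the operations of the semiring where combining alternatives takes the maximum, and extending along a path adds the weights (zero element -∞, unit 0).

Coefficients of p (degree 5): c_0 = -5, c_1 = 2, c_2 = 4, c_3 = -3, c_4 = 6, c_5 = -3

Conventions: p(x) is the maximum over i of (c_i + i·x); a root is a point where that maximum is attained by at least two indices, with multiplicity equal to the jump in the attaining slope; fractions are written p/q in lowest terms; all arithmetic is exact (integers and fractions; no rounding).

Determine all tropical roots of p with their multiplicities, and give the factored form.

hull edge (i=0, c=-5) to (i=1, c=2): slope 7, span 1
hull edge (i=1, c=2) to (i=2, c=4): slope 2, span 1
hull edge (i=2, c=4) to (i=4, c=6): slope 1, span 2
hull edge (i=4, c=6) to (i=5, c=-3): slope -9, span 1
Factored form: p(x) = -3 ⊗ (x ⊕ (-7)) ⊗ (x ⊕ (-2)) ⊗ (x ⊕ (-1)) ⊗ (x ⊕ (-1)) ⊗ (x ⊕ 9)
Answer: roots = -7 (mult 1), -2 (mult 1), -1 (mult 2), 9 (mult 1)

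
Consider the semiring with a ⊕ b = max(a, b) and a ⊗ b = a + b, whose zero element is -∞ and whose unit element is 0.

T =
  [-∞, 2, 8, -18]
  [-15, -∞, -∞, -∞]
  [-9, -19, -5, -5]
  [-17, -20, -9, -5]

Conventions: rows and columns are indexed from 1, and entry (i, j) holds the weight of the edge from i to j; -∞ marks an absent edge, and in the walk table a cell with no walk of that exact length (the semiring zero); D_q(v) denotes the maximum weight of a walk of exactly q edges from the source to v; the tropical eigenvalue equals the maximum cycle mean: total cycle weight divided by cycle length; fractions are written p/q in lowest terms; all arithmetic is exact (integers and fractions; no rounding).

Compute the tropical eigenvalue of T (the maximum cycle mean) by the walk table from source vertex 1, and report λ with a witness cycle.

q=0: [0, -∞, -∞, -∞]
q=1: [-∞, 2, 8, -18]
q=2: [-1, -11, 3, 3]
q=3: [-6, 1, 7, -2]
q=4: [-2, -4, 2, 2]
Optimal cycle mean attained by: cycle 1->3->1, total 8 + (-9), length 2.
Answer: λ = -1/2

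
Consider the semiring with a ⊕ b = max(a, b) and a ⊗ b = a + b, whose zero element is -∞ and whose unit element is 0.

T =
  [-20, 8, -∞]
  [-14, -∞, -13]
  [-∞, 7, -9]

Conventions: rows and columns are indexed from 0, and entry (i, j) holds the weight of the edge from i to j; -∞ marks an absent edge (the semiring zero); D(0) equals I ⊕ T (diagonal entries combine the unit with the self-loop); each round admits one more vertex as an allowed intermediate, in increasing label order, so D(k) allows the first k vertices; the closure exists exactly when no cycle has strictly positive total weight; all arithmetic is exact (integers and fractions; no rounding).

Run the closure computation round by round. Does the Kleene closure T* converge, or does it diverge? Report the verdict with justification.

D(0):
  [0, 8, -∞]
  [-14, 0, -13]
  [-∞, 7, 0]
D(1):
  [0, 8, -∞]
  [-14, 0, -13]
  [-∞, 7, 0]
D(2):
  [0, 8, -5]
  [-14, 0, -13]
  [-7, 7, 0]
D(3):
  [0, 8, -5]
  [-14, 0, -13]
  [-7, 7, 0]
Key observation: every diagonal entry stays at the unit through all rounds, so no improving cycle exists.
Answer: CONVERGES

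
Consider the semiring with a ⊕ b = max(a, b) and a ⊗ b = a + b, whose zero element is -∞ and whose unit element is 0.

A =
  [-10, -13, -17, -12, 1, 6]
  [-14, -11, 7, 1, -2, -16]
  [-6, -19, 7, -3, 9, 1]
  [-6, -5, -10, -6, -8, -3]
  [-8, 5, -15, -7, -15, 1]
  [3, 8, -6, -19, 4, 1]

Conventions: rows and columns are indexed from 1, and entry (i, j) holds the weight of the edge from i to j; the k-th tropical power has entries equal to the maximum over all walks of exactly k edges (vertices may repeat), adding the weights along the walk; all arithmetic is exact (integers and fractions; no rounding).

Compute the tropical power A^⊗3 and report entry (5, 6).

A^⊗2:
  [9, 14, 0, -6, 10, 7]
  [1, 3, 14, 4, 16, 8]
  [4, 14, 14, 4, 16, 10]
  [0, 5, 2, -4, 1, 0]
  [4, 9, 12, 6, 5, 2]
  [4, 9, 15, 9, 6, 9]
A^⊗3:
  [10, 15, 21, 15, 12, 15]
  [11, 21, 21, 11, 23, 17]
  [13, 21, 21, 15, 23, 17]
  [3, 8, 12, 6, 11, 6]
  [6, 10, 19, 10, 21, 13]
  [12, 17, 22, 12, 24, 16]
Key observation: the optimum is the walk 5->2->3->6, with weight 5 + 7 + 1 = 13.
Optimal value attained by: walk 5->2->3->6.
Answer: (A^⊗3)[5][6] = 13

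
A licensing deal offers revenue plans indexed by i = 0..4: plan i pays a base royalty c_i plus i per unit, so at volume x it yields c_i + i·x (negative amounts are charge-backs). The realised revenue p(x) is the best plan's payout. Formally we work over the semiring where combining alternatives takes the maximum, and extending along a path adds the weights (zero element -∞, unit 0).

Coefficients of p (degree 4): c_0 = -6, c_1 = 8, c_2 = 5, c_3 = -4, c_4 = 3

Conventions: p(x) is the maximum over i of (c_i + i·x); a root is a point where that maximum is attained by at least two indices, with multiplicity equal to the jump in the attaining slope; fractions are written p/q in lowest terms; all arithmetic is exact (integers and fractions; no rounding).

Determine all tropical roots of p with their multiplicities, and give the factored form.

hull edge (i=0, c=-6) to (i=1, c=8): slope 14, span 1
hull edge (i=1, c=8) to (i=4, c=3): slope -5/3, span 3
Factored form: p(x) = 3 ⊗ (x ⊕ (-14)) ⊗ (x ⊕ 5/3) ⊗ (x ⊕ 5/3) ⊗ (x ⊕ 5/3)
Answer: roots = -14 (mult 1), 5/3 (mult 3)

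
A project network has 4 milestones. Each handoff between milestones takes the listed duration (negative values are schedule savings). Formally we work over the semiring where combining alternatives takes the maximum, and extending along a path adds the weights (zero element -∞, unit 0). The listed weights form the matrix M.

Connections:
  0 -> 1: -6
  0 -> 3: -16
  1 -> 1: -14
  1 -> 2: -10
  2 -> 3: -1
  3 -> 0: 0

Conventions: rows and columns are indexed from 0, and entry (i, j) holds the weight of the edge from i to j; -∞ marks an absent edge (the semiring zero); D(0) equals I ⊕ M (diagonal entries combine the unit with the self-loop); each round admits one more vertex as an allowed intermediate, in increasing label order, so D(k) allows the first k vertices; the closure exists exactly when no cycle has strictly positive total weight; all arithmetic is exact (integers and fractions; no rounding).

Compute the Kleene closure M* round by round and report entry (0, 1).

D(0):
  [0, -6, -∞, -16]
  [-∞, 0, -10, -∞]
  [-∞, -∞, 0, -1]
  [0, -∞, -∞, 0]
D(1):
  [0, -6, -∞, -16]
  [-∞, 0, -10, -∞]
  [-∞, -∞, 0, -1]
  [0, -6, -∞, 0]
D(2):
  [0, -6, -16, -16]
  [-∞, 0, -10, -∞]
  [-∞, -∞, 0, -1]
  [0, -6, -16, 0]
D(3):
  [0, -6, -16, -16]
  [-∞, 0, -10, -11]
  [-∞, -∞, 0, -1]
  [0, -6, -16, 0]
D(4):
  [0, -6, -16, -16]
  [-11, 0, -10, -11]
  [-1, -7, 0, -1]
  [0, -6, -16, 0]
Answer: M*[0][1] = -6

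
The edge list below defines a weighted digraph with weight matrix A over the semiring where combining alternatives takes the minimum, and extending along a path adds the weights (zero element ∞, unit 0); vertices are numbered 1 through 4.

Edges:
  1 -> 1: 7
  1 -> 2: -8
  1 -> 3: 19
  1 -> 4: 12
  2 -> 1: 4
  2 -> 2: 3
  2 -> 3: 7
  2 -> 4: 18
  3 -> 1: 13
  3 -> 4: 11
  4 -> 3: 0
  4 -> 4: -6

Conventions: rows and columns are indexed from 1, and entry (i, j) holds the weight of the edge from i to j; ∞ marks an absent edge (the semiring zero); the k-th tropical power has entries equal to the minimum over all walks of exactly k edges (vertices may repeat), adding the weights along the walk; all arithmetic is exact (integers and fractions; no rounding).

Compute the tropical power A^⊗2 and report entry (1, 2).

A^⊗2:
  [-4, -5, -1, 6]
  [7, -4, 10, 12]
  [20, 5, 11, 5]
  [13, ∞, -6, -12]
Key observation: the optimum is the walk 1->2->2, with weight (-8) + 3 = -5.
Optimal value attained by: walk 1->2->2.
Answer: (A^⊗2)[1][2] = -5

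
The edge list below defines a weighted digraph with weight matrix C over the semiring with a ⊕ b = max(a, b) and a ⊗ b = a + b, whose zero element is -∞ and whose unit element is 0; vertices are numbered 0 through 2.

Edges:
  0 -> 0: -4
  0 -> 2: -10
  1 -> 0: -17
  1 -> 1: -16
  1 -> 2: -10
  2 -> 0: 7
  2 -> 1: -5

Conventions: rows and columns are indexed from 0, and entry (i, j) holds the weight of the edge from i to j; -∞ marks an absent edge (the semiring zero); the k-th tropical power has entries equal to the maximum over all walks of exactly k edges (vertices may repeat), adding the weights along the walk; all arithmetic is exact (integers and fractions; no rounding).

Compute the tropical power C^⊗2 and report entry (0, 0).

C^⊗2:
  [-3, -15, -14]
  [-3, -15, -26]
  [3, -21, -3]
Key observation: the optimum is the walk 0->2->0, with weight (-10) + 7 = -3.
Optimal value attained by: walk 0->2->0.
Answer: (C^⊗2)[0][0] = -3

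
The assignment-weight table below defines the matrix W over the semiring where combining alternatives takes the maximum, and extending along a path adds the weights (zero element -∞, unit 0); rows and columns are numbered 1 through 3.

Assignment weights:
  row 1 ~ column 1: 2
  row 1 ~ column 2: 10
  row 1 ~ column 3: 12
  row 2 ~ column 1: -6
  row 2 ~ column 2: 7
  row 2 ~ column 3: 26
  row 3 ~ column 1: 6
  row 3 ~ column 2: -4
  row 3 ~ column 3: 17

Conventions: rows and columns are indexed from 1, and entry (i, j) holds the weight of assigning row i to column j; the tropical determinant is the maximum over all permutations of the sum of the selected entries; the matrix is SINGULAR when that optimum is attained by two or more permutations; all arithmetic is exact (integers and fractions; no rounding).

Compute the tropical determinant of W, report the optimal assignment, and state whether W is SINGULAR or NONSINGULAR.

σ = (1, 2, 3): 2 + 7 + 17 = 26
σ = (1, 3, 2): 2 + 26 + (-4) = 24
σ = (2, 1, 3): 10 + (-6) + 17 = 21
σ = (2, 3, 1): 10 + 26 + 6 = 42
σ = (3, 1, 2): 12 + (-6) + (-4) = 2
σ = (3, 2, 1): 12 + 7 + 6 = 25
Optimal value attained by: σ = (2, 3, 1).
Answer: det⊕(W) = 42; verdict: NONSINGULAR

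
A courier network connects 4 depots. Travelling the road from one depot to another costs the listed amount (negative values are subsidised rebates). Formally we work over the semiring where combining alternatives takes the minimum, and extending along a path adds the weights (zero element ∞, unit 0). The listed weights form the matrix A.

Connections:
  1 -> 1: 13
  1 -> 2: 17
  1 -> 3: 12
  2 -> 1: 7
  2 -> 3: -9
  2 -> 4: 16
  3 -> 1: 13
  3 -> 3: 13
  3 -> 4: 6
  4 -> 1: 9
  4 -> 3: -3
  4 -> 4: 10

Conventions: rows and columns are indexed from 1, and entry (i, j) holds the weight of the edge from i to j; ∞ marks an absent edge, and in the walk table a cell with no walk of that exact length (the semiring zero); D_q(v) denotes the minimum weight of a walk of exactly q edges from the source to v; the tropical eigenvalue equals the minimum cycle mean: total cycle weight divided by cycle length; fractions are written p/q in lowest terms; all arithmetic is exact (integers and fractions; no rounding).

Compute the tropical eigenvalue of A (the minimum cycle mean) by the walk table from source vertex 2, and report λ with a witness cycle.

q=0: [∞, 0, ∞, ∞]
q=1: [7, ∞, -9, 16]
q=2: [4, 24, 4, -3]
q=3: [6, 21, -6, 7]
q=4: [7, 23, 4, 0]
Optimal cycle mean attained by: cycle 3->4->3, total 6 + (-3), length 2.
Answer: λ = 3/2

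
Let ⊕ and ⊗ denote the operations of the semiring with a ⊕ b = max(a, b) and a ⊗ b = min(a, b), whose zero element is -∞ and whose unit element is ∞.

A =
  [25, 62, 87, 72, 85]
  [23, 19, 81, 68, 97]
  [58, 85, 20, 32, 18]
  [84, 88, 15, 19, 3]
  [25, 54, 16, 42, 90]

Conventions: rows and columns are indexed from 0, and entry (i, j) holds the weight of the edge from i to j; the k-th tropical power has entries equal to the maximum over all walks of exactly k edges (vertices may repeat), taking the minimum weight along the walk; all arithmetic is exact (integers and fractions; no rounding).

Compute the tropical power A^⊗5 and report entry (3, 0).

A^⊗2:
  [72, 85, 62, 62, 85]
  [68, 81, 23, 42, 90]
  [32, 58, 81, 68, 85]
  [25, 62, 84, 72, 88]
  [42, 54, 54, 54, 90]
A^⊗3:
  [62, 62, 81, 72, 85]
  [42, 62, 81, 68, 90]
  [68, 81, 58, 58, 85]
  [72, 84, 62, 62, 88]
  [54, 54, 54, 54, 90]
A^⊗4:
  [72, 81, 62, 62, 85]
  [68, 81, 62, 62, 90]
  [58, 62, 81, 68, 85]
  [62, 62, 81, 72, 88]
  [54, 54, 54, 54, 90]
A^⊗5:
  [62, 62, 81, 72, 85]
  [62, 62, 81, 68, 90]
  [68, 81, 62, 62, 85]
  [72, 81, 62, 62, 88]
  [54, 54, 54, 54, 90]
Key observation: the optimum is the walk 3->0->3->0->3->0, with weight 84 min 72 min 84 min 72 min 84 = 72.
Optimal value attained by: walk 3->0->3->0->3->0.
Answer: (A^⊗5)[3][0] = 72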